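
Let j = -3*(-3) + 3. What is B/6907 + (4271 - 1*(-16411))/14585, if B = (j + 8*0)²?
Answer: 144950814/100738595 ≈ 1.4389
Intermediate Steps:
j = 12 (j = 9 + 3 = 12)
B = 144 (B = (12 + 8*0)² = (12 + 0)² = 12² = 144)
B/6907 + (4271 - 1*(-16411))/14585 = 144/6907 + (4271 - 1*(-16411))/14585 = 144*(1/6907) + (4271 + 16411)*(1/14585) = 144/6907 + 20682*(1/14585) = 144/6907 + 20682/14585 = 144950814/100738595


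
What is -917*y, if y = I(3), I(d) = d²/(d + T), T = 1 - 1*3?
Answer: -8253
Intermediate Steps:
T = -2 (T = 1 - 3 = -2)
I(d) = d²/(-2 + d) (I(d) = d²/(d - 2) = d²/(-2 + d))
y = 9 (y = 3²/(-2 + 3) = 9/1 = 9*1 = 9)
-917*y = -917*9 = -8253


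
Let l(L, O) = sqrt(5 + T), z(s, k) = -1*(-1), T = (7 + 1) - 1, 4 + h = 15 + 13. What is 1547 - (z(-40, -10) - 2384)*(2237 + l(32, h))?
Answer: 5332318 + 4766*sqrt(3) ≈ 5.3406e+6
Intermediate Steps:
h = 24 (h = -4 + (15 + 13) = -4 + 28 = 24)
T = 7 (T = 8 - 1 = 7)
z(s, k) = 1
l(L, O) = 2*sqrt(3) (l(L, O) = sqrt(5 + 7) = sqrt(12) = 2*sqrt(3))
1547 - (z(-40, -10) - 2384)*(2237 + l(32, h)) = 1547 - (1 - 2384)*(2237 + 2*sqrt(3)) = 1547 - (-2383)*(2237 + 2*sqrt(3)) = 1547 - (-5330771 - 4766*sqrt(3)) = 1547 + (5330771 + 4766*sqrt(3)) = 5332318 + 4766*sqrt(3)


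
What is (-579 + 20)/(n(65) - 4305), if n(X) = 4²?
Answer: 559/4289 ≈ 0.13033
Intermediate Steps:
n(X) = 16
(-579 + 20)/(n(65) - 4305) = (-579 + 20)/(16 - 4305) = -559/(-4289) = -559*(-1/4289) = 559/4289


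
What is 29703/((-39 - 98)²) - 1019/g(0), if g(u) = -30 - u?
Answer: 20016701/563070 ≈ 35.549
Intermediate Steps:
29703/((-39 - 98)²) - 1019/g(0) = 29703/((-39 - 98)²) - 1019/(-30 - 1*0) = 29703/((-137)²) - 1019/(-30 + 0) = 29703/18769 - 1019/(-30) = 29703*(1/18769) - 1019*(-1/30) = 29703/18769 + 1019/30 = 20016701/563070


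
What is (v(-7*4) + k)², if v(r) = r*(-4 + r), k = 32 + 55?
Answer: 966289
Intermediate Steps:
k = 87
(v(-7*4) + k)² = ((-7*4)*(-4 - 7*4) + 87)² = (-28*(-4 - 28) + 87)² = (-28*(-32) + 87)² = (896 + 87)² = 983² = 966289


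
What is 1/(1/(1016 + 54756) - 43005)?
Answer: -55772/2398474859 ≈ -2.3253e-5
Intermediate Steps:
1/(1/(1016 + 54756) - 43005) = 1/(1/55772 - 43005) = 1/(-2398474859/55772) = -55772/2398474859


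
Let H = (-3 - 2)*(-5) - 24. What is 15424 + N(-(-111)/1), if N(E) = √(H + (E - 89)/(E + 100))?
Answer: 15424 + √49163/211 ≈ 15425.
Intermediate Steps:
H = 1 (H = -5*(-5) - 24 = 25 - 24 = 1)
N(E) = √(1 + (-89 + E)/(100 + E)) (N(E) = √(1 + (E - 89)/(E + 100)) = √(1 + (-89 + E)/(100 + E)))
15424 + N(-(-111)/1) = 15424 + √((11 + 2*(-(-111)/1))/(100 - (-111)/1)) = 15424 + √((11 + 2*(-(-111)))/(100 - (-111))) = 15424 + √((11 + 2*(-37*(-3)))/(100 - 37*(-3))) = 15424 + √((11 + 2*111)/(100 + 111)) = 15424 + √((11 + 222)/211) = 15424 + √((1/211)*233) = 15424 + √(233/211) = 15424 + √49163/211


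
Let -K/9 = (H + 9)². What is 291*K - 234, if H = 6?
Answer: -589509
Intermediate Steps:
K = -2025 (K = -9*(6 + 9)² = -9*15² = -9*225 = -2025)
291*K - 234 = 291*(-2025) - 234 = -589275 - 234 = -589509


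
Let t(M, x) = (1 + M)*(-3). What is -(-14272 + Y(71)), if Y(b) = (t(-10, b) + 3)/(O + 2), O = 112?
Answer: 271163/19 ≈ 14272.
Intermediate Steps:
t(M, x) = -3 - 3*M
Y(b) = 5/19 (Y(b) = ((-3 - 3*(-10)) + 3)/(112 + 2) = ((-3 + 30) + 3)/114 = (27 + 3)*(1/114) = 30*(1/114) = 5/19)
-(-14272 + Y(71)) = -(-14272 + 5/19) = -1*(-271163/19) = 271163/19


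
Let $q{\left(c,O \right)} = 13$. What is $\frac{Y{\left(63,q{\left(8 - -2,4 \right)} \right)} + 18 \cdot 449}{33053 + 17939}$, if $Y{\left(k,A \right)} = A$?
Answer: $\frac{8095}{50992} \approx 0.15875$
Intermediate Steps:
$\frac{Y{\left(63,q{\left(8 - -2,4 \right)} \right)} + 18 \cdot 449}{33053 + 17939} = \frac{13 + 18 \cdot 449}{33053 + 17939} = \frac{13 + 8082}{50992} = 8095 \cdot \frac{1}{50992} = \frac{8095}{50992}$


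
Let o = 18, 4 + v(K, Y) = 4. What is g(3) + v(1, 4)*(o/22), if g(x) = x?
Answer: 3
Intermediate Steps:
v(K, Y) = 0 (v(K, Y) = -4 + 4 = 0)
g(3) + v(1, 4)*(o/22) = 3 + 0*(18/22) = 3 + 0*(18*(1/22)) = 3 + 0*(9/11) = 3 + 0 = 3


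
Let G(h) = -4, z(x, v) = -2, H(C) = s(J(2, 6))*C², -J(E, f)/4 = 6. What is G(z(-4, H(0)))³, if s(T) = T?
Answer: -64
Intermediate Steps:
J(E, f) = -24 (J(E, f) = -4*6 = -24)
H(C) = -24*C²
G(z(-4, H(0)))³ = (-4)³ = -64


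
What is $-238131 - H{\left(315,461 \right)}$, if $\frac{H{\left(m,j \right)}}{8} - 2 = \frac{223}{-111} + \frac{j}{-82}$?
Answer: $- \frac{1083529169}{4551} \approx -2.3809 \cdot 10^{5}$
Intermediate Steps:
$H{\left(m,j \right)} = - \frac{8}{111} - \frac{4 j}{41}$ ($H{\left(m,j \right)} = 16 + 8 \left(\frac{223}{-111} + \frac{j}{-82}\right) = 16 + 8 \left(223 \left(- \frac{1}{111}\right) + j \left(- \frac{1}{82}\right)\right) = 16 + 8 \left(- \frac{223}{111} - \frac{j}{82}\right) = 16 - \left(\frac{1784}{111} + \frac{4 j}{41}\right) = - \frac{8}{111} - \frac{4 j}{41}$)
$-238131 - H{\left(315,461 \right)} = -238131 - \left(- \frac{8}{111} - \frac{1844}{41}\right) = -238131 - - \frac{205012}{4551} = -238131 + \frac{205012}{4551} = - \frac{1083529169}{4551}$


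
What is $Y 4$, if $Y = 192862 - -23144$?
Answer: $864024$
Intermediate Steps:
$Y = 216006$ ($Y = 192862 + 23144 = 216006$)
$Y 4 = 216006 \cdot 4 = 864024$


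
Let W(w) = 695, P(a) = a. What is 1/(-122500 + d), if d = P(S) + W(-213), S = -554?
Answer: -1/122359 ≈ -8.1727e-6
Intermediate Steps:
d = 141 (d = -554 + 695 = 141)
1/(-122500 + d) = 1/(-122500 + 141) = 1/(-122359) = -1/122359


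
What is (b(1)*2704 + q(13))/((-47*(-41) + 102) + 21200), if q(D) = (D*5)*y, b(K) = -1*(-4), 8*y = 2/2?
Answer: 86593/185832 ≈ 0.46597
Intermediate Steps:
y = 1/8 (y = (2/2)/8 = (2*(1/2))/8 = (1/8)*1 = 1/8 ≈ 0.12500)
b(K) = 4
q(D) = 5*D/8 (q(D) = (D*5)*(1/8) = (5*D)*(1/8) = 5*D/8)
(b(1)*2704 + q(13))/((-47*(-41) + 102) + 21200) = (4*2704 + (5/8)*13)/((-47*(-41) + 102) + 21200) = (10816 + 65/8)/((1927 + 102) + 21200) = 86593/(8*(2029 + 21200)) = (86593/8)/23229 = (86593/8)*(1/23229) = 86593/185832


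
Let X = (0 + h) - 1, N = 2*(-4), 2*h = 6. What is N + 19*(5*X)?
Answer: 182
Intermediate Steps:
h = 3 (h = (½)*6 = 3)
N = -8
X = 2 (X = (0 + 3) - 1 = 3 - 1 = 2)
N + 19*(5*X) = -8 + 19*(5*2) = -8 + 19*10 = -8 + 190 = 182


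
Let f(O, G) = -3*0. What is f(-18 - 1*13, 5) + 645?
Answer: 645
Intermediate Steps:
f(O, G) = 0
f(-18 - 1*13, 5) + 645 = 0 + 645 = 645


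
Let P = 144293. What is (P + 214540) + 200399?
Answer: 559232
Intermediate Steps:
(P + 214540) + 200399 = (144293 + 214540) + 200399 = 358833 + 200399 = 559232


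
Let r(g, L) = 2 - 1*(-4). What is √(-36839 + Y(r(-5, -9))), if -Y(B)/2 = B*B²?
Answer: I*√37271 ≈ 193.06*I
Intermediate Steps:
r(g, L) = 6 (r(g, L) = 2 + 4 = 6)
Y(B) = -2*B³ (Y(B) = -2*B*B² = -2*B³)
√(-36839 + Y(r(-5, -9))) = √(-36839 - 2*6³) = √(-36839 - 2*216) = √(-36839 - 432) = √(-37271) = I*√37271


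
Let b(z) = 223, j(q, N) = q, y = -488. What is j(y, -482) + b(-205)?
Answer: -265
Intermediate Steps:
j(y, -482) + b(-205) = -488 + 223 = -265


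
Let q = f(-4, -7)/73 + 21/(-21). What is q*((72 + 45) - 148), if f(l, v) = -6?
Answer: 2449/73 ≈ 33.548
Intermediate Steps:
q = -79/73 (q = -6/73 + 21/(-21) = -6*1/73 + 21*(-1/21) = -6/73 - 1 = -79/73 ≈ -1.0822)
q*((72 + 45) - 148) = -79*((72 + 45) - 148)/73 = -79*(117 - 148)/73 = -79/73*(-31) = 2449/73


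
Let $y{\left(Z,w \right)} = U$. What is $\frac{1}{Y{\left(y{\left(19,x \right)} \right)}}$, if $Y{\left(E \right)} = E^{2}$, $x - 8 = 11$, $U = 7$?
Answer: $\frac{1}{49} \approx 0.020408$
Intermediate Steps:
$x = 19$ ($x = 8 + 11 = 19$)
$y{\left(Z,w \right)} = 7$
$\frac{1}{Y{\left(y{\left(19,x \right)} \right)}} = \frac{1}{7^{2}} = \frac{1}{49}$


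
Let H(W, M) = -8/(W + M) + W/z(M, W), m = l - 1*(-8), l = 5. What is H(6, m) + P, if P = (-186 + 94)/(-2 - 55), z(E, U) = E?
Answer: 1226/741 ≈ 1.6545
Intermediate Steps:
m = 13 (m = 5 - 1*(-8) = 5 + 8 = 13)
H(W, M) = -8/(M + W) + W/M (H(W, M) = -8/(W + M) + W/M = -8/(M + W) + W/M)
P = 92/57 (P = -92/(-57) = -92*(-1/57) = 92/57 ≈ 1.6140)
H(6, m) + P = (6² - 8*13 + 13*6)/(13*(13 + 6)) + 92/57 = (1/13)*(36 - 104 + 78)/19 + 92/57 = (1/13)*(1/19)*10 + 92/57 = 10/247 + 92/57 = 1226/741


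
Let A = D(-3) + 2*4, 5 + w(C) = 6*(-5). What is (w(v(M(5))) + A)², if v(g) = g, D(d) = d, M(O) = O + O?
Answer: 900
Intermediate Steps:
M(O) = 2*O
w(C) = -35 (w(C) = -5 + 6*(-5) = -5 - 30 = -35)
A = 5 (A = -3 + 2*4 = -3 + 8 = 5)
(w(v(M(5))) + A)² = (-35 + 5)² = (-30)² = 900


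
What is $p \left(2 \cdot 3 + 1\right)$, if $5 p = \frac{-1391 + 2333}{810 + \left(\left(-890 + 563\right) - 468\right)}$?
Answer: $\frac{2198}{25} \approx 87.92$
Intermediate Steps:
$p = \frac{314}{25}$ ($p = \frac{\left(-1391 + 2333\right) \frac{1}{810 + \left(\left(-890 + 563\right) - 468\right)}}{5} = \frac{942 \frac{1}{810 - 795}}{5} = \frac{942 \cdot \frac{1}{15}}{5} = \frac{1}{5} \cdot \frac{314}{5} = \frac{314}{25} \approx 12.56$)
$p \left(2 \cdot 3 + 1\right) = \frac{314 \left(2 \cdot 3 + 1\right)}{25} = \frac{314 \left(6 + 1\right)}{25} = \frac{314}{25} \cdot 7 = \frac{2198}{25}$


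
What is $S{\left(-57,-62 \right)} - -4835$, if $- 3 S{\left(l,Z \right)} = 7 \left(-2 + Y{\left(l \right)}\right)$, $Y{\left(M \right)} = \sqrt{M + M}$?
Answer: $\frac{14519}{3} - \frac{7 i \sqrt{114}}{3} \approx 4839.7 - 24.913 i$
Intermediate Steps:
$Y{\left(M \right)} = \sqrt{2} \sqrt{M}$ ($Y{\left(M \right)} = \sqrt{2 M} = \sqrt{2} \sqrt{M}$)
$S{\left(l,Z \right)} = \frac{14}{3} - \frac{7 \sqrt{2} \sqrt{l}}{3}$ ($S{\left(l,Z \right)} = - \frac{7 \left(-2 + \sqrt{2} \sqrt{l}\right)}{3} = - \frac{-14 + 7 \sqrt{2} \sqrt{l}}{3} = \frac{14}{3} - \frac{7 \sqrt{2} \sqrt{l}}{3}$)
$S{\left(-57,-62 \right)} - -4835 = \left(\frac{14}{3} - \frac{7 \sqrt{2} \sqrt{-57}}{3}\right) - -4835 = \left(\frac{14}{3} - \frac{7 \sqrt{2} i \sqrt{57}}{3}\right) + 4835 = \left(\frac{14}{3} - \frac{7 i \sqrt{114}}{3}\right) + 4835 = \frac{14519}{3} - \frac{7 i \sqrt{114}}{3}$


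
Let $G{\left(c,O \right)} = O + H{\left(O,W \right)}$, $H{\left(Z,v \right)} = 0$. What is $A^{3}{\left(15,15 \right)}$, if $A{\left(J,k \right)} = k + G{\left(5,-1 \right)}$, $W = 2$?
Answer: $2744$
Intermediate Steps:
$G{\left(c,O \right)} = O$ ($G{\left(c,O \right)} = O + 0 = O$)
$A{\left(J,k \right)} = -1 + k$ ($A{\left(J,k \right)} = k - 1 = -1 + k$)
$A^{3}{\left(15,15 \right)} = \left(-1 + 15\right)^{3} = 14^{3} = 2744$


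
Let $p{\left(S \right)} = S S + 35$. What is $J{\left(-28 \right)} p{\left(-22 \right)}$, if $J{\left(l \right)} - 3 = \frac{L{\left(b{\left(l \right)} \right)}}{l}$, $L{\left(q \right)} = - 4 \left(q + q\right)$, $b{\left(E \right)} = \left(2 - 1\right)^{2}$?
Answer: $\frac{11937}{7} \approx 1705.3$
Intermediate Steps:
$p{\left(S \right)} = 35 + S^{2}$ ($p{\left(S \right)} = S^{2} + 35 = 35 + S^{2}$)
$b{\left(E \right)} = 1$ ($b{\left(E \right)} = 1^{2} = 1$)
$L{\left(q \right)} = - 8 q$ ($L{\left(q \right)} = - 4 \cdot 2 q = - 8 q$)
$J{\left(l \right)} = 3 - \frac{8}{l}$ ($J{\left(l \right)} = 3 + \frac{\left(-8\right) 1}{l} = 3 - \frac{8}{l}$)
$J{\left(-28 \right)} p{\left(-22 \right)} = \left(3 - \frac{8}{-28}\right) \left(35 + \left(-22\right)^{2}\right) = \left(3 - - \frac{2}{7}\right) \left(35 + 484\right) = \left(3 + \frac{2}{7}\right) 519 = \frac{23}{7} \cdot 519 = \frac{11937}{7}$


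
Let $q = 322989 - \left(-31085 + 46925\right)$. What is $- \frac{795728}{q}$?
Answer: $- \frac{795728}{307149} \approx -2.5907$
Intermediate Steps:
$q = 307149$ ($q = 322989 - 15840 = 307149$)
$- \frac{795728}{q} = - \frac{795728}{307149}$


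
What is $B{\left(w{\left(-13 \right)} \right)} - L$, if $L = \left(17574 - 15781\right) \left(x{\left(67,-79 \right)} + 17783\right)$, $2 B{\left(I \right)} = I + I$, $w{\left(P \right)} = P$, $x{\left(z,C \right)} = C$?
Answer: $-31743285$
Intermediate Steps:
$B{\left(I \right)} = I$ ($B{\left(I \right)} = \frac{I + I}{2} = \frac{2 I}{2} = I$)
$L = 31743272$ ($L = \left(17574 - 15781\right) \left(-79 + 17783\right) = 1793 \cdot 17704 = 31743272$)
$B{\left(w{\left(-13 \right)} \right)} - L = -13 - 31743272 = -31743285$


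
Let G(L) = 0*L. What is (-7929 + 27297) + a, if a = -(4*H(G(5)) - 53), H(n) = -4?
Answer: 19437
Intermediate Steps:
G(L) = 0
a = 69 (a = -(4*(-4) - 53) = -(-16 - 53) = -1*(-69) = 69)
(-7929 + 27297) + a = (-7929 + 27297) + 69 = 19368 + 69 = 19437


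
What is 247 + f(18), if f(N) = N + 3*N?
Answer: 319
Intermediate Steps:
f(N) = 4*N
247 + f(18) = 247 + 4*18 = 247 + 72 = 319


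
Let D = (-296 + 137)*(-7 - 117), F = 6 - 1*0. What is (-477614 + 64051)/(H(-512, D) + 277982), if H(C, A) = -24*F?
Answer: -413563/277838 ≈ -1.4885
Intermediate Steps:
F = 6 (F = 6 + 0 = 6)
D = 19716 (D = -159*(-124) = 19716)
H(C, A) = -144 (H(C, A) = -24*6 = -144)
(-477614 + 64051)/(H(-512, D) + 277982) = (-477614 + 64051)/(-144 + 277982) = -413563/277838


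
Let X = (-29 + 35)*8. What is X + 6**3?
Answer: 264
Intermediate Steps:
X = 48 (X = 6*8 = 48)
X + 6**3 = 48 + 6**3 = 48 + 216 = 264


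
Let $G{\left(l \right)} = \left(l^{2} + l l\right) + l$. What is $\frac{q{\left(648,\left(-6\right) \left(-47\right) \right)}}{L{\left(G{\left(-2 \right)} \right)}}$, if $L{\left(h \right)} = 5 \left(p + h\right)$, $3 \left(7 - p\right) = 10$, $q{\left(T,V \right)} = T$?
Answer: $\frac{1944}{145} \approx 13.407$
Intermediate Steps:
$G{\left(l \right)} = l + 2 l^{2}$ ($G{\left(l \right)} = \left(l^{2} + l^{2}\right) + l = 2 l^{2} + l = l + 2 l^{2}$)
$p = \frac{11}{3}$ ($p = 7 - \frac{10}{3} = \frac{11}{3} \approx 3.6667$)
$L{\left(h \right)} = \frac{55}{3} + 5 h$ ($L{\left(h \right)} = 5 \left(\frac{11}{3} + h\right) = \frac{55}{3} + 5 h$)
$\frac{q{\left(648,\left(-6\right) \left(-47\right) \right)}}{L{\left(G{\left(-2 \right)} \right)}} = \frac{648}{\frac{55}{3} + 5 \left(- 2 \left(1 + 2 \left(-2\right)\right)\right)} = \frac{648}{\frac{55}{3} + 5 \left(- 2 \left(1 - 4\right)\right)} = \frac{648}{\frac{55}{3} + 5 \left(\left(-2\right) \left(-3\right)\right)} = \frac{648}{\frac{55}{3} + 5 \cdot 6} = \frac{648}{\frac{55}{3} + 30} = \frac{648}{\frac{145}{3}} = 648 \cdot \frac{3}{145} = \frac{1944}{145}$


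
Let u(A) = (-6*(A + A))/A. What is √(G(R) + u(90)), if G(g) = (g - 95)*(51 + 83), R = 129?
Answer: 8*√71 ≈ 67.409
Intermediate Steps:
G(g) = -12730 + 134*g (G(g) = (-95 + g)*134 = -12730 + 134*g)
u(A) = -12 (u(A) = (-12*A)/A = -12)
√(G(R) + u(90)) = √((-12730 + 134*129) - 12) = √((-12730 + 17286) - 12) = √(4556 - 12) = √4544 = 8*√71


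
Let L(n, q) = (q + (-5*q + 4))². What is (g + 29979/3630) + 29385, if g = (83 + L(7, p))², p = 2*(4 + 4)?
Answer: 16448597533/1210 ≈ 1.3594e+7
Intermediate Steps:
p = 16 (p = 2*8 = 16)
L(n, q) = (4 - 4*q)² (L(n, q) = (q + (4 - 5*q))² = (4 - 4*q)²)
g = 13564489 (g = (83 + 16*(-1 + 16)²)² = (83 + 16*15²)² = (83 + 16*225)² = (83 + 3600)² = 3683² = 13564489)
(g + 29979/3630) + 29385 = (13564489 + 29979/3630) + 29385 = (13564489 + 29979*(1/3630)) + 29385 = (13564489 + 9993/1210) + 29385 = 16413041683/1210 + 29385 = 16448597533/1210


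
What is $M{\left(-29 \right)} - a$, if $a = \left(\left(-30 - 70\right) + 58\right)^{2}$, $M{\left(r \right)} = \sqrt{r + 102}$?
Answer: $-1764 + \sqrt{73} \approx -1755.5$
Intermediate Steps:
$M{\left(r \right)} = \sqrt{102 + r}$
$a = 1764$ ($a = \left(-100 + 58\right)^{2} = \left(-42\right)^{2} = 1764$)
$M{\left(-29 \right)} - a = \sqrt{102 - 29} - 1764 = \sqrt{73} - 1764 = -1764 + \sqrt{73}$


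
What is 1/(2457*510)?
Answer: 1/1253070 ≈ 7.9804e-7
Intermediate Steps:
1/(2457*510) = 1/1253070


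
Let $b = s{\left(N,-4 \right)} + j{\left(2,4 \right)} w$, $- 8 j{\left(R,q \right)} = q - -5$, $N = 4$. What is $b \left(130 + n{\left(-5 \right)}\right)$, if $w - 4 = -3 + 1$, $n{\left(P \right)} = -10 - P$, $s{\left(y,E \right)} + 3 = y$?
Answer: $- \frac{625}{4} \approx -156.25$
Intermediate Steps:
$s{\left(y,E \right)} = -3 + y$
$j{\left(R,q \right)} = - \frac{5}{8} - \frac{q}{8}$ ($j{\left(R,q \right)} = - \frac{q - -5}{8} = - \frac{q + 5}{8} = - \frac{5 + q}{8} = - \frac{5}{8} - \frac{q}{8}$)
$w = 2$ ($w = 4 + \left(-3 + 1\right) = 4 - 2 = 2$)
$b = - \frac{5}{4}$ ($b = \left(-3 + 4\right) + \left(- \frac{5}{8} - \frac{1}{2}\right) 2 = 1 + \left(- \frac{5}{8} - \frac{1}{2}\right) 2 = 1 - \frac{9}{4} = - \frac{5}{4} \approx -1.25$)
$b \left(130 + n{\left(-5 \right)}\right) = - \frac{5 \left(130 - 5\right)}{4} = \left(- \frac{5}{4}\right) 125 = - \frac{625}{4}$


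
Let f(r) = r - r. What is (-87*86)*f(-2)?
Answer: 0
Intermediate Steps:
f(r) = 0
(-87*86)*f(-2) = -87*86*0 = -7482*0 = 0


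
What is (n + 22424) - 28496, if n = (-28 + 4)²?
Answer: -5496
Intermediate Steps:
n = 576 (n = (-24)² = 576)
(n + 22424) - 28496 = (576 + 22424) - 28496 = 23000 - 28496 = -5496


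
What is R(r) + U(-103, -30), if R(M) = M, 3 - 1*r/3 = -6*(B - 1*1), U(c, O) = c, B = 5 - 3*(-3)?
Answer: 140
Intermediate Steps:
B = 14 (B = 5 + 9 = 14)
r = 243 (r = 9 - (-18)*(14 - 1*1) = 9 - (-18)*(14 - 1) = 9 - (-18)*13 = 9 - 3*(-78) = 9 + 234 = 243)
R(r) + U(-103, -30) = 243 - 103 = 140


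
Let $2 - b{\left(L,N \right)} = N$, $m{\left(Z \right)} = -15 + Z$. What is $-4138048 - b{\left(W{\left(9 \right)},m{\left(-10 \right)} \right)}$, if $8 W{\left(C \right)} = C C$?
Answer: $-4138075$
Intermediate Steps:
$W{\left(C \right)} = \frac{C^{2}}{8}$ ($W{\left(C \right)} = \frac{C C}{8} = \frac{C^{2}}{8}$)
$b{\left(L,N \right)} = 2 - N$
$-4138048 - b{\left(W{\left(9 \right)},m{\left(-10 \right)} \right)} = -4138048 - \left(2 - \left(-15 - 10\right)\right) = -4138048 - \left(2 - -25\right) = -4138048 - \left(2 + 25\right) = -4138048 - 27 = -4138075$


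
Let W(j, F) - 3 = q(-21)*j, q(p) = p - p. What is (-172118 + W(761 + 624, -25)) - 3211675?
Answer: -3383790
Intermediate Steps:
q(p) = 0
W(j, F) = 3 (W(j, F) = 3 + 0*j = 3 + 0 = 3)
(-172118 + W(761 + 624, -25)) - 3211675 = (-172118 + 3) - 3211675 = -172115 - 3211675 = -3383790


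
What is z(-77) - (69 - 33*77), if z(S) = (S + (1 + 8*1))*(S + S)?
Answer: 12944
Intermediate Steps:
z(S) = 2*S*(9 + S) (z(S) = (S + (1 + 8))*(2*S) = (S + 9)*(2*S) = (9 + S)*(2*S) = 2*S*(9 + S))
z(-77) - (69 - 33*77) = 2*(-77)*(9 - 77) - (69 - 33*77) = 2*(-77)*(-68) - (69 - 2541) = 10472 - 1*(-2472) = 10472 + 2472 = 12944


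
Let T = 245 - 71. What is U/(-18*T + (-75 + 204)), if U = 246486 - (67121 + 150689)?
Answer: -28676/3003 ≈ -9.5491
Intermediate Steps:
T = 174
U = 28676 (U = 246486 - 1*217810 = 246486 - 217810 = 28676)
U/(-18*T + (-75 + 204)) = 28676/(-18*174 + (-75 + 204)) = 28676/(-3132 + 129) = 28676/(-3003) = 28676*(-1/3003) = -28676/3003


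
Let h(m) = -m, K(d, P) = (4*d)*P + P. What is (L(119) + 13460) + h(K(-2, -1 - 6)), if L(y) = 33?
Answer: 13444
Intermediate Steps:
K(d, P) = P + 4*P*d (K(d, P) = 4*P*d + P = P + 4*P*d)
(L(119) + 13460) + h(K(-2, -1 - 6)) = (33 + 13460) - (-1 - 6)*(1 + 4*(-2)) = 13493 - (-7)*(1 - 8) = 13493 - (-7)*(-7) = 13493 - 1*49 = 13493 - 49 = 13444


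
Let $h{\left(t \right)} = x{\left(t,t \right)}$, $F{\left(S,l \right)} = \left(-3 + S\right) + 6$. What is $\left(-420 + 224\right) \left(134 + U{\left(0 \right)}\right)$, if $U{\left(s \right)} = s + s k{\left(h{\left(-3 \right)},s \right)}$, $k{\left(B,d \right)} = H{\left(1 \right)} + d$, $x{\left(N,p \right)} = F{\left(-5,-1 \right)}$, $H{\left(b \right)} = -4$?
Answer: $-26264$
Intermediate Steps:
$F{\left(S,l \right)} = 3 + S$
$x{\left(N,p \right)} = -2$ ($x{\left(N,p \right)} = 3 - 5 = -2$)
$h{\left(t \right)} = -2$
$k{\left(B,d \right)} = -4 + d$
$U{\left(s \right)} = s + s \left(-4 + s\right)$
$\left(-420 + 224\right) \left(134 + U{\left(0 \right)}\right) = \left(-420 + 224\right) \left(134 + 0 \left(-3 + 0\right)\right) = - 196 \left(134 + 0 \left(-3\right)\right) = - 196 \left(134 + 0\right) = \left(-196\right) 134 = -26264$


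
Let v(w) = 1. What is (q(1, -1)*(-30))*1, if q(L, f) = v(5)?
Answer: -30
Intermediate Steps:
q(L, f) = 1
(q(1, -1)*(-30))*1 = (1*(-30))*1 = -30*1 = -30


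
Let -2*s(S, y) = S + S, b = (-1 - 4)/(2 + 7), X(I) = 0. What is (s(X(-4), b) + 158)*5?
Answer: 790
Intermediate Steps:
b = -5/9 ≈ -0.55556
s(S, y) = -S (s(S, y) = -(S + S)/2 = -S)
(s(X(-4), b) + 158)*5 = (-1*0 + 158)*5 = (0 + 158)*5 = 158*5 = 790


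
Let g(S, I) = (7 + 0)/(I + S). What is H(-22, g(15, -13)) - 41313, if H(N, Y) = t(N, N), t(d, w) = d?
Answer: -41335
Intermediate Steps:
g(S, I) = 7/(I + S)
H(N, Y) = N
H(-22, g(15, -13)) - 41313 = -22 - 41313 = -41335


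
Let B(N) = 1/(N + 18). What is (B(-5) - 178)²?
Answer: 5349969/169 ≈ 31657.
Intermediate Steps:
B(N) = 1/(18 + N)
(B(-5) - 178)² = (1/(18 - 5) - 178)² = (1/13 - 178)² = (-2313/13)² = 5349969/169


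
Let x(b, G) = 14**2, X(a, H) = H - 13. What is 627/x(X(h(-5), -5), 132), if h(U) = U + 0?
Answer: 627/196 ≈ 3.1990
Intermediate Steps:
h(U) = U
X(a, H) = -13 + H
x(b, G) = 196
627/x(X(h(-5), -5), 132) = 627/196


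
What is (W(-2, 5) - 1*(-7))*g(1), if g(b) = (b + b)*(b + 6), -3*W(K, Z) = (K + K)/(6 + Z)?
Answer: 3290/33 ≈ 99.697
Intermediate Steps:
W(K, Z) = -2*K/(3*(6 + Z)) (W(K, Z) = -(K + K)/(3*(6 + Z)) = -2*K/(3*(6 + Z)))
g(b) = 2*b*(6 + b) (g(b) = (2*b)*(6 + b) = 2*b*(6 + b))
(W(-2, 5) - 1*(-7))*g(1) = (-2*(-2)/(18 + 3*5) - 1*(-7))*(2*1*(6 + 1)) = (-2*(-2)/(18 + 15) + 7)*(2*1*7) = (-2*(-2)/33 + 7)*14 = (-2*(-2)*1/33 + 7)*14 = (4/33 + 7)*14 = (235/33)*14 = 3290/33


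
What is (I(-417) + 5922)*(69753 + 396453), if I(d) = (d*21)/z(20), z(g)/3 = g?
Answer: 26928291663/10 ≈ 2.6928e+9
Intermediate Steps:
z(g) = 3*g
I(d) = 7*d/20 (I(d) = (d*21)/((3*20)) = (21*d)/60 = (21*d)*(1/60) = 7*d/20)
(I(-417) + 5922)*(69753 + 396453) = ((7/20)*(-417) + 5922)*(69753 + 396453) = (-2919/20 + 5922)*466206 = (115521/20)*466206 = 26928291663/10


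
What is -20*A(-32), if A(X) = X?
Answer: 640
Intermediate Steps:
-20*A(-32) = -20*(-32) = 640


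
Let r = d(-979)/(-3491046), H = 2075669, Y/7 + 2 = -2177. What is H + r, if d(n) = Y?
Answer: 7246255975027/3491046 ≈ 2.0757e+6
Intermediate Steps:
Y = -15253 (Y = -14 + 7*(-2177) = -14 - 15239 = -15253)
d(n) = -15253
r = 15253/3491046 (r = -15253/(-3491046) = -15253*(-1/3491046) = 15253/3491046 ≈ 0.0043692)
H + r = 2075669 + 15253/3491046 = 7246255975027/3491046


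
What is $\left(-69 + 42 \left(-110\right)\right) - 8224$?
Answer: $-12913$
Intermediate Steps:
$\left(-69 + 42 \left(-110\right)\right) - 8224 = \left(-69 - 4620\right) - 8224 = -4689 - 8224 = -12913$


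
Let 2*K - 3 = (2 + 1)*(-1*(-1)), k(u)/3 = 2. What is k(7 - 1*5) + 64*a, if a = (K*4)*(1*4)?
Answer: 3078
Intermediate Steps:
k(u) = 6 (k(u) = 3*2 = 6)
K = 3 (K = 3/2 + ((2 + 1)*(-1*(-1)))/2 = 3/2 + (3*1)/2 = 3/2 + (½)*3 = 3/2 + 3/2 = 3)
a = 48 (a = (3*4)*(1*4) = 12*4 = 48)
k(7 - 1*5) + 64*a = 6 + 64*48 = 6 + 3072 = 3078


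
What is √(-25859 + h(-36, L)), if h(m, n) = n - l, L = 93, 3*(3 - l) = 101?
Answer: I*√231618/3 ≈ 160.42*I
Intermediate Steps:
l = -92/3 (l = 3 - ⅓*101 = 3 - 101/3 = -92/3 ≈ -30.667)
h(m, n) = 92/3 + n (h(m, n) = n - 1*(-92/3) = n + 92/3 = 92/3 + n)
√(-25859 + h(-36, L)) = √(-25859 + (92/3 + 93)) = √(-25859 + 371/3) = √(-77206/3) = I*√231618/3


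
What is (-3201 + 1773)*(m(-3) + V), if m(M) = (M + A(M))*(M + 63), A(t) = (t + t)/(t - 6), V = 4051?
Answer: -5584908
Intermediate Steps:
A(t) = 2*t/(-6 + t) (A(t) = (2*t)/(-6 + t) = 2*t/(-6 + t))
m(M) = (63 + M)*(M + 2*M/(-6 + M)) (m(M) = (M + 2*M/(-6 + M))*(M + 63) = (M + 2*M/(-6 + M))*(63 + M) = (63 + M)*(M + 2*M/(-6 + M)))
(-3201 + 1773)*(m(-3) + V) = (-3201 + 1773)*(-3*(-252 + (-3)**2 + 59*(-3))/(-6 - 3) + 4051) = -1428*(-3*(-252 + 9 - 177)/(-9) + 4051) = -1428*(-3*(-1/9)*(-420) + 4051) = -1428*(-140 + 4051) = -1428*3911 = -5584908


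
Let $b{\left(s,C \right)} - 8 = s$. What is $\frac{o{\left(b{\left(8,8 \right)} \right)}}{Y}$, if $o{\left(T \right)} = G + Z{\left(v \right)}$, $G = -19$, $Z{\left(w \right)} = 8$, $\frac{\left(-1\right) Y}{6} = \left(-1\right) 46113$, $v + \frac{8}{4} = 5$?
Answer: $- \frac{11}{276678} \approx -3.9757 \cdot 10^{-5}$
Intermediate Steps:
$v = 3$ ($v = -2 + 5 = 3$)
$Y = 276678$ ($Y = - 6 \left(\left(-1\right) 46113\right) = \left(-6\right) \left(-46113\right) = 276678$)
$b{\left(s,C \right)} = 8 + s$
$o{\left(T \right)} = -11$ ($o{\left(T \right)} = -19 + 8 = -11$)
$\frac{o{\left(b{\left(8,8 \right)} \right)}}{Y} = - \frac{11}{276678}$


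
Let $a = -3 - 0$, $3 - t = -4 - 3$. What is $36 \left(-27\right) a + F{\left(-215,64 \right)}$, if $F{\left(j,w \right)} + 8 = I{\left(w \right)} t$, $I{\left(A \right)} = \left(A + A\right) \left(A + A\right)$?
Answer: $166748$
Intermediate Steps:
$t = 10$ ($t = 3 - \left(-4 - 3\right) = 3 - -7 = 3 + 7 = 10$)
$a = -3$ ($a = -3 + 0 = -3$)
$I{\left(A \right)} = 4 A^{2}$ ($I{\left(A \right)} = 2 A 2 A = 4 A^{2}$)
$F{\left(j,w \right)} = -8 + 40 w^{2}$ ($F{\left(j,w \right)} = -8 + 4 w^{2} \cdot 10 = -8 + 40 w^{2}$)
$36 \left(-27\right) a + F{\left(-215,64 \right)} = 36 \left(-27\right) \left(-3\right) - \left(8 - 40 \cdot 64^{2}\right) = \left(-972\right) \left(-3\right) + \left(-8 + 40 \cdot 4096\right) = 2916 + \left(-8 + 163840\right) = 2916 + 163832 = 166748$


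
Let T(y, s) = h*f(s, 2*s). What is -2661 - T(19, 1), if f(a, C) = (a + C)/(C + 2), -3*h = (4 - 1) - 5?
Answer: -5323/2 ≈ -2661.5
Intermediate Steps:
h = ⅔ (h = -((4 - 1) - 5)/3 = -(3 - 5)/3 = -⅓*(-2) = ⅔ ≈ 0.66667)
f(a, C) = (C + a)/(2 + C)
T(y, s) = 2*s/(2 + 2*s) (T(y, s) = 2*((2*s + s)/(2 + 2*s))/3 = 2*((3*s)/(2 + 2*s))/3 = 2*(3*s/(2 + 2*s))/3 = 2*s/(2 + 2*s))
-2661 - T(19, 1) = -2661 - 1/(1 + 1) = -2661 - 1/2 = -2661 - 1*½ = -2661 - ½ = -5323/2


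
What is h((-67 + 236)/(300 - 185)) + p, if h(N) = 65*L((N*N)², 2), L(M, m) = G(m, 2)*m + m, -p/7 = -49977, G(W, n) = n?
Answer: 350229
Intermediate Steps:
p = 349839 (p = -7*(-49977) = 349839)
L(M, m) = 3*m (L(M, m) = 2*m + m = 3*m)
h(N) = 390 (h(N) = 65*(3*2) = 65*6 = 390)
h((-67 + 236)/(300 - 185)) + p = 390 + 349839 = 350229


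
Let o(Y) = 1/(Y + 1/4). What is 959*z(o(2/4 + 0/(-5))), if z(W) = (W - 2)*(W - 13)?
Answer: 67130/9 ≈ 7458.9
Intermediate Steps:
o(Y) = 1/(¼ + Y) (o(Y) = 1/(Y + ¼) = 1/(¼ + Y))
z(W) = (-13 + W)*(-2 + W) (z(W) = (-2 + W)*(-13 + W) = (-13 + W)*(-2 + W))
959*z(o(2/4 + 0/(-5))) = 959*(26 + (4/(1 + 4*(2/4 + 0/(-5))))² - 60/(1 + 4*(2/4 + 0/(-5)))) = 959*(26 + (4/(1 + 4*(2*(¼) + 0*(-⅕))))² - 60/(1 + 4*(2*(¼) + 0*(-⅕)))) = 959*(26 + (4/(1 + 4*(½ + 0)))² - 60/(1 + 4*(½ + 0))) = 959*(26 + (4/(1 + 4*(½)))² - 60/(1 + 4*(½))) = 959*(26 + (4/(1 + 2))² - 60/(1 + 2)) = 959*(26 + (4/3)² - 60/3) = 959*(26 + (4*(⅓))² - 60/3) = 959*(26 + (4/3)² - 15*4/3) = 959*(26 + 16/9 - 20) = 959*(70/9) = 67130/9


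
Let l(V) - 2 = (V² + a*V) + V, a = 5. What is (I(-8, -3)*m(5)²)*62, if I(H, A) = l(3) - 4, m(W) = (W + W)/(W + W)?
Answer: 1550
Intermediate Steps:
l(V) = 2 + V² + 6*V (l(V) = 2 + ((V² + 5*V) + V) = 2 + (V² + 6*V) = 2 + V² + 6*V)
m(W) = 1 (m(W) = (2*W)/((2*W)) = (2*W)*(1/(2*W)) = 1)
I(H, A) = 25 (I(H, A) = (2 + 3² + 6*3) - 4 = (2 + 9 + 18) - 4 = 29 - 4 = 25)
(I(-8, -3)*m(5)²)*62 = (25*1²)*62 = (25*1)*62 = 25*62 = 1550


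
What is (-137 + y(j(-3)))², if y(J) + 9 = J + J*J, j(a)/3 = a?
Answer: 5476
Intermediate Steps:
j(a) = 3*a
y(J) = -9 + J + J² (y(J) = -9 + (J + J*J) = -9 + (J + J²) = -9 + J + J²)
(-137 + y(j(-3)))² = (-137 + (-9 + 3*(-3) + (3*(-3))²))² = (-137 + (-9 - 9 + (-9)²))² = (-137 + (-9 - 9 + 81))² = (-137 + 63)² = (-74)² = 5476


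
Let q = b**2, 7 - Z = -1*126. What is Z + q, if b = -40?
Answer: 1733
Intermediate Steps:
Z = 133 (Z = 7 - (-1)*126 = 7 - 1*(-126) = 7 + 126 = 133)
q = 1600 (q = (-40)**2 = 1600)
Z + q = 133 + 1600 = 1733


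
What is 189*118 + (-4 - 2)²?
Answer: 22338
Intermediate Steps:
189*118 + (-4 - 2)² = 22302 + (-6)² = 22302 + 36 = 22338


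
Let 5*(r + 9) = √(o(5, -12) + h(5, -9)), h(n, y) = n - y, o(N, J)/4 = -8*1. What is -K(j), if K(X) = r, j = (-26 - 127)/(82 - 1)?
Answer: 9 - 3*I*√2/5 ≈ 9.0 - 0.84853*I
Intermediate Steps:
o(N, J) = -32 (o(N, J) = 4*(-8*1) = 4*(-8) = -32)
j = -17/9 (j = -153/81 = -153*1/81 = -17/9 ≈ -1.8889)
r = -9 + 3*I*√2/5 (r = -9 + √(-32 + (5 - 1*(-9)))/5 = -9 + √(-32 + (5 + 9))/5 = -9 + √(-32 + 14)/5 = -9 + √(-18)/5 = -9 + (3*I*√2)/5 = -9 + 3*I*√2/5 ≈ -9.0 + 0.84853*I)
K(X) = -9 + 3*I*√2/5
-K(j) = -(-9 + 3*I*√2/5) = 9 - 3*I*√2/5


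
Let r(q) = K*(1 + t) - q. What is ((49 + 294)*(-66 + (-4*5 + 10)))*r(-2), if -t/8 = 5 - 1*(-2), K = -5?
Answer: -7220836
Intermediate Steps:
t = -56 (t = -8*(5 - 1*(-2)) = -8*(5 + 2) = -8*7 = -56)
r(q) = 275 - q (r(q) = -5*(1 - 56) - q = -5*(-55) - q = 275 - q)
((49 + 294)*(-66 + (-4*5 + 10)))*r(-2) = ((49 + 294)*(-66 + (-4*5 + 10)))*(275 - 1*(-2)) = (343*(-66 + (-20 + 10)))*(275 + 2) = (343*(-66 - 10))*277 = (343*(-76))*277 = -26068*277 = -7220836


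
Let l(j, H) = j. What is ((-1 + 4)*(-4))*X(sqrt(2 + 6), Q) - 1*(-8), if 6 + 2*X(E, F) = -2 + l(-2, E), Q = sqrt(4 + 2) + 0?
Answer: 68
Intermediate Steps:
Q = sqrt(6) (Q = sqrt(6) + 0 = sqrt(6) ≈ 2.4495)
X(E, F) = -5 (X(E, F) = -3 + (-2 - 2)/2 = -3 + (1/2)*(-4) = -3 - 2 = -5)
((-1 + 4)*(-4))*X(sqrt(2 + 6), Q) - 1*(-8) = ((-1 + 4)*(-4))*(-5) - 1*(-8) = (3*(-4))*(-5) + 8 = -12*(-5) + 8 = 60 + 8 = 68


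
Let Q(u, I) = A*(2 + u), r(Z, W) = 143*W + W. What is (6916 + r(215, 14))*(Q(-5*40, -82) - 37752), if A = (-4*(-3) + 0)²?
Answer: -591870048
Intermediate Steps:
r(Z, W) = 144*W
A = 144 (A = (12 + 0)² = 12² = 144)
Q(u, I) = 288 + 144*u (Q(u, I) = 144*(2 + u) = 288 + 144*u)
(6916 + r(215, 14))*(Q(-5*40, -82) - 37752) = (6916 + 144*14)*((288 + 144*(-5*40)) - 37752) = (6916 + 2016)*((288 + 144*(-200)) - 37752) = 8932*((288 - 28800) - 37752) = 8932*(-28512 - 37752) = 8932*(-66264) = -591870048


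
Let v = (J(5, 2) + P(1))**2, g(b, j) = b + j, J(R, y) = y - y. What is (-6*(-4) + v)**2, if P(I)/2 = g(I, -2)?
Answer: 784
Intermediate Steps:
J(R, y) = 0
P(I) = -4 + 2*I (P(I) = 2*(I - 2) = 2*(-2 + I) = -4 + 2*I)
v = 4 (v = (0 + (-4 + 2*1))**2 = (0 + (-4 + 2))**2 = (0 - 2)**2 = (-2)**2 = 4)
(-6*(-4) + v)**2 = (-6*(-4) + 4)**2 = (24 + 4)**2 = 28**2 = 784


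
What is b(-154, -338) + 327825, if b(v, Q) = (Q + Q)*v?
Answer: 431929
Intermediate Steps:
b(v, Q) = 2*Q*v (b(v, Q) = (2*Q)*v = 2*Q*v)
b(-154, -338) + 327825 = 2*(-338)*(-154) + 327825 = 104104 + 327825 = 431929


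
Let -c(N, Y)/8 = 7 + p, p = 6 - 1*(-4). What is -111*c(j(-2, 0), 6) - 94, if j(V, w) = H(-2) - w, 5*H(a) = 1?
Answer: 15002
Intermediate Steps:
H(a) = ⅕ (H(a) = (⅕)*1 = ⅕)
p = 10 (p = 6 + 4 = 10)
j(V, w) = ⅕ - w
c(N, Y) = -136 (c(N, Y) = -8*(7 + 10) = -8*17 = -136)
-111*c(j(-2, 0), 6) - 94 = -111*(-136) - 94 = 15096 - 94 = 15002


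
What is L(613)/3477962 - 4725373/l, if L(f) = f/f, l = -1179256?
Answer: 21016200651/5244766696 ≈ 4.0071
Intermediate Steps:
L(f) = 1
L(613)/3477962 - 4725373/l = 1/3477962 - 4725373/(-1179256) = 1*(1/3477962) - 4725373*(-1/1179256) = 1/3477962 + 205451/51272 = 21016200651/5244766696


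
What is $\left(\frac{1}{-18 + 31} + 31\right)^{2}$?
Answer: $\frac{163216}{169} \approx 965.78$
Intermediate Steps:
$\left(\frac{1}{-18 + 31} + 31\right)^{2} = \left(\frac{1}{13} + 31\right)^{2} = \left(\frac{404}{13}\right)^{2} = \frac{163216}{169}$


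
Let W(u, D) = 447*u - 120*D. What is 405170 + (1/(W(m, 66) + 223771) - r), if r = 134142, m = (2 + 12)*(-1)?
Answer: 56805571605/209593 ≈ 2.7103e+5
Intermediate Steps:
m = -14 (m = 14*(-1) = -14)
W(u, D) = -120*D + 447*u
405170 + (1/(W(m, 66) + 223771) - r) = 405170 + (1/((-120*66 + 447*(-14)) + 223771) - 1*134142) = 405170 + (1/((-7920 - 6258) + 223771) - 134142) = 405170 + (1/(-14178 + 223771) - 134142) = 405170 + (1/209593 - 134142) = 405170 - 28115224205/209593 = 56805571605/209593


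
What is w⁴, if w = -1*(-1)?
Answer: 1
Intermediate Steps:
w = 1
w⁴ = 1⁴ = 1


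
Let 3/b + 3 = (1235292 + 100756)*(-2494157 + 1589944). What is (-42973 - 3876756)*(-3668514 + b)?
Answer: 17371568402636906284363449/1208071970227 ≈ 1.4380e+13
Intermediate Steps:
b = -3/1208071970227 (b = 3/(-3 + (1235292 + 100756)*(-2494157 + 1589944)) = 3/(-3 + 1336048*(-904213)) = 3/(-3 - 1208071970224) = 3/(-1208071970227) = 3*(-1/1208071970227) = -3/1208071970227 ≈ -2.4833e-12)
(-42973 - 3876756)*(-3668514 + b) = (-42973 - 3876756)*(-3668514 - 3/1208071970227) = -3919729*(-4431828935785332681/1208071970227) = 17371568402636906284363449/1208071970227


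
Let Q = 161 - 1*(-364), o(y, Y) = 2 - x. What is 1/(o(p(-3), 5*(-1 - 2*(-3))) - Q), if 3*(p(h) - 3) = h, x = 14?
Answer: -1/537 ≈ -0.0018622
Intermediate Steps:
p(h) = 3 + h/3
o(y, Y) = -12 (o(y, Y) = 2 - 1*14 = 2 - 14 = -12)
Q = 525 (Q = 161 + 364 = 525)
1/(o(p(-3), 5*(-1 - 2*(-3))) - Q) = 1/(-12 - 1*525) = 1/(-12 - 525) = 1/(-537) = -1/537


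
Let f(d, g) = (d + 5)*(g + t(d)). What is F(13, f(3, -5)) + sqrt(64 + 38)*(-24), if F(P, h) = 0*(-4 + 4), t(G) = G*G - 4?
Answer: -24*sqrt(102) ≈ -242.39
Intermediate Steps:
t(G) = -4 + G**2 (t(G) = G**2 - 4 = -4 + G**2)
f(d, g) = (5 + d)*(-4 + g + d**2) (f(d, g) = (d + 5)*(g + (-4 + d**2)) = (5 + d)*(-4 + g + d**2))
F(P, h) = 0 (F(P, h) = 0*0 = 0)
F(13, f(3, -5)) + sqrt(64 + 38)*(-24) = 0 + sqrt(64 + 38)*(-24) = 0 + sqrt(102)*(-24) = 0 - 24*sqrt(102) = -24*sqrt(102)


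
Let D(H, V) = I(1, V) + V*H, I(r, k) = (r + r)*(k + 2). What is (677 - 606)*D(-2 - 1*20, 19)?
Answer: -26696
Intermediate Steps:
I(r, k) = 2*r*(2 + k) (I(r, k) = (2*r)*(2 + k) = 2*r*(2 + k))
D(H, V) = 4 + 2*V + H*V (D(H, V) = 2*1*(2 + V) + V*H = (4 + 2*V) + H*V = 4 + 2*V + H*V)
(677 - 606)*D(-2 - 1*20, 19) = (677 - 606)*(4 + 2*19 + (-2 - 1*20)*19) = 71*(4 + 38 + (-2 - 20)*19) = 71*(4 + 38 - 22*19) = 71*(4 + 38 - 418) = 71*(-376) = -26696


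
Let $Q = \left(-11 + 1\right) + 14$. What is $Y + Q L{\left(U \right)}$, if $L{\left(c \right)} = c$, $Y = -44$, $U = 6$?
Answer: $-20$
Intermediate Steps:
$Q = 4$ ($Q = -10 + 14 = 4$)
$Y + Q L{\left(U \right)} = -44 + 4 \cdot 6 = -44 + 24 = -20$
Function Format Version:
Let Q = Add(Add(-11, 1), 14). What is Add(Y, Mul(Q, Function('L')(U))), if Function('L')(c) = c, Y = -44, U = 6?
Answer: -20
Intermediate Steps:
Q = 4 (Q = Add(-10, 14) = 4)
Add(Y, Mul(Q, Function('L')(U))) = Add(-44, Mul(4, 6)) = Add(-44, 24) = -20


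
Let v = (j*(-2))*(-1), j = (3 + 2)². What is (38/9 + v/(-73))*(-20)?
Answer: -46480/657 ≈ -70.746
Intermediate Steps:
j = 25 (j = 5² = 25)
v = 50 (v = (25*(-2))*(-1) = -50*(-1) = 50)
(38/9 + v/(-73))*(-20) = (38/9 + 50/(-73))*(-20) = (38*(⅑) + 50*(-1/73))*(-20) = (38/9 - 50/73)*(-20) = (2324/657)*(-20) = -46480/657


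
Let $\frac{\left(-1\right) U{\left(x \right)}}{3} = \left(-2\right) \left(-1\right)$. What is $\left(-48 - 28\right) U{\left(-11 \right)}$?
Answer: $456$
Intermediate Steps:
$U{\left(x \right)} = -6$ ($U{\left(x \right)} = - 3 \left(\left(-2\right) \left(-1\right)\right) = \left(-3\right) 2 = -6$)
$\left(-48 - 28\right) U{\left(-11 \right)} = \left(-48 - 28\right) \left(-6\right) = \left(-76\right) \left(-6\right) = 456$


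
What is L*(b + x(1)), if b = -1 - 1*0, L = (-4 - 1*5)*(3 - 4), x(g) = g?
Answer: 0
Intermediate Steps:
L = 9 (L = (-4 - 5)*(-1) = -9*(-1) = 9)
b = -1 (b = -1 + 0 = -1)
L*(b + x(1)) = 9*(-1 + 1) = 9*0 = 0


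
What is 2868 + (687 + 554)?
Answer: 4109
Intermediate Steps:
2868 + (687 + 554) = 2868 + 1241 = 4109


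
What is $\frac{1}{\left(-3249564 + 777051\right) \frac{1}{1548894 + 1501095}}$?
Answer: $- \frac{1016663}{824171} \approx -1.2336$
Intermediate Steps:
$\frac{1}{\left(-3249564 + 777051\right) \frac{1}{1548894 + 1501095}} = \frac{1}{\left(-2472513\right) \frac{1}{3049989}} = \frac{1}{- \frac{824171}{1016663}} = - \frac{1016663}{824171}$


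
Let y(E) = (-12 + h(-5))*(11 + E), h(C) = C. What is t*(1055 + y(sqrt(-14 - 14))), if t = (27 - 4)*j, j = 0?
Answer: 0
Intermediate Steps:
y(E) = -187 - 17*E (y(E) = (-12 - 5)*(11 + E) = -17*(11 + E) = -187 - 17*E)
t = 0 (t = (27 - 4)*0 = 23*0 = 0)
t*(1055 + y(sqrt(-14 - 14))) = 0*(1055 + (-187 - 17*sqrt(-14 - 14))) = 0*(1055 + (-187 - 34*I*sqrt(7))) = 0*(868 - 34*I*sqrt(7)) = 0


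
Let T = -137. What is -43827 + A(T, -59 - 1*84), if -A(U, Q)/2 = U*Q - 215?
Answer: -82579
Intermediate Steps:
A(U, Q) = 430 - 2*Q*U (A(U, Q) = -2*(U*Q - 215) = -2*(Q*U - 215) = -2*(-215 + Q*U) = 430 - 2*Q*U)
-43827 + A(T, -59 - 1*84) = -43827 + (430 - 2*(-59 - 1*84)*(-137)) = -43827 + (430 - 2*(-59 - 84)*(-137)) = -43827 + (430 - 2*(-143)*(-137)) = -43827 + (430 - 39182) = -43827 - 38752 = -82579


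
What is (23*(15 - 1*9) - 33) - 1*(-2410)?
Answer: 2515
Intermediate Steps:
(23*(15 - 1*9) - 33) - 1*(-2410) = (23*(15 - 9) - 33) + 2410 = (23*6 - 33) + 2410 = (138 - 33) + 2410 = 105 + 2410 = 2515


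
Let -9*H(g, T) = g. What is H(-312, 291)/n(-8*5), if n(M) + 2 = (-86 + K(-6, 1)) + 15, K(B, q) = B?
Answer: -104/237 ≈ -0.43882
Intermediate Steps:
H(g, T) = -g/9
n(M) = -79 (n(M) = -2 + ((-86 - 6) + 15) = -2 + (-92 + 15) = -2 - 77 = -79)
H(-312, 291)/n(-8*5) = -1/9*(-312)/(-79) = (104/3)*(-1/79) = -104/237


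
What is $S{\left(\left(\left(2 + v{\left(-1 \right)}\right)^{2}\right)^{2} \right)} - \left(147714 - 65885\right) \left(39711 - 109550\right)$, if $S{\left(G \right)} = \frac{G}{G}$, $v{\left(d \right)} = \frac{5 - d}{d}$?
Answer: $5714855532$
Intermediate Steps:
$v{\left(d \right)} = \frac{5 - d}{d}$
$S{\left(G \right)} = 1$
$S{\left(\left(\left(2 + v{\left(-1 \right)}\right)^{2}\right)^{2} \right)} - \left(147714 - 65885\right) \left(39711 - 109550\right) = 1 - \left(147714 - 65885\right) \left(39711 - 109550\right) = 1 - 81829 \left(-69839\right) = 1 - -5714855531 = 1 + 5714855531 = 5714855532$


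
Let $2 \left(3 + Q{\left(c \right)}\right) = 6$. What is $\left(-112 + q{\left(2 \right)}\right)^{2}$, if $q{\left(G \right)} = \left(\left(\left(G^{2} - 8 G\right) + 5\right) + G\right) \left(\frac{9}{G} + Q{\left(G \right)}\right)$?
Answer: $\frac{72361}{4} \approx 18090.0$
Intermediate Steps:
$Q{\left(c \right)} = 0$ ($Q{\left(c \right)} = -3 + \frac{1}{2} \cdot 6 = -3 + 3 = 0$)
$q{\left(G \right)} = \frac{9 \left(5 + G^{2} - 7 G\right)}{G}$ ($q{\left(G \right)} = \left(\left(\left(G^{2} - 8 G\right) + 5\right) + G\right) \left(\frac{9}{G} + 0\right) = \left(\left(5 + G^{2} - 8 G\right) + G\right) \frac{9}{G} = \left(5 + G^{2} - 7 G\right) \frac{9}{G} = \frac{9 \left(5 + G^{2} - 7 G\right)}{G}$)
$\left(-112 + q{\left(2 \right)}\right)^{2} = \left(-112 + \left(-63 + 9 \cdot 2 + \frac{45}{2}\right)\right)^{2} = \left(-112 + \left(-63 + 18 + 45 \cdot \frac{1}{2}\right)\right)^{2} = \left(-112 + \left(-63 + 18 + \frac{45}{2}\right)\right)^{2} = \left(-112 - \frac{45}{2}\right)^{2} = \left(- \frac{269}{2}\right)^{2} = \frac{72361}{4}$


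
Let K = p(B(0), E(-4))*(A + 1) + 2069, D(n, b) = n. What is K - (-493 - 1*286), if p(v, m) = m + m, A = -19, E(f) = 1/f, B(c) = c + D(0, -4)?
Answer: 2857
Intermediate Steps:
B(c) = c (B(c) = c + 0 = c)
p(v, m) = 2*m
K = 2078 (K = (2/(-4))*(-19 + 1) + 2069 = (2*(-1/4))*(-18) + 2069 = -1/2*(-18) + 2069 = 9 + 2069 = 2078)
K - (-493 - 1*286) = 2078 - (-493 - 1*286) = 2078 - (-493 - 286) = 2078 - 1*(-779) = 2078 + 779 = 2857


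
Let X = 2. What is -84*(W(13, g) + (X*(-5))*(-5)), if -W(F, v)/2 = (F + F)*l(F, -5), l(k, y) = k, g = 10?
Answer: 52584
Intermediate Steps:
W(F, v) = -4*F**2 (W(F, v) = -2*(F + F)*F = -2*2*F*F = -4*F**2)
-84*(W(13, g) + (X*(-5))*(-5)) = -84*(-4*13**2 + (2*(-5))*(-5)) = -84*(-4*169 - 10*(-5)) = -84*(-676 + 50) = -84*(-626) = 52584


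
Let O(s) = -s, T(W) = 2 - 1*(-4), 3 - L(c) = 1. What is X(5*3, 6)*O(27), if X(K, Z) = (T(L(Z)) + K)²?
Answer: -11907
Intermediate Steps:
L(c) = 2 (L(c) = 3 - 1*1 = 3 - 1 = 2)
T(W) = 6 (T(W) = 2 + 4 = 6)
X(K, Z) = (6 + K)²
X(5*3, 6)*O(27) = (6 + 5*3)²*(-1*27) = (6 + 15)²*(-27) = 21²*(-27) = 441*(-27) = -11907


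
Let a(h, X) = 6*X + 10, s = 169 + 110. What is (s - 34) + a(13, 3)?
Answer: 273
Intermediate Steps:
s = 279
a(h, X) = 10 + 6*X
(s - 34) + a(13, 3) = (279 - 34) + (10 + 6*3) = 245 + (10 + 18) = 245 + 28 = 273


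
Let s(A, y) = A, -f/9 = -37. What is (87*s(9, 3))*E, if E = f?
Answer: 260739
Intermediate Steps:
f = 333 (f = -9*(-37) = 333)
E = 333
(87*s(9, 3))*E = (87*9)*333 = 783*333 = 260739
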